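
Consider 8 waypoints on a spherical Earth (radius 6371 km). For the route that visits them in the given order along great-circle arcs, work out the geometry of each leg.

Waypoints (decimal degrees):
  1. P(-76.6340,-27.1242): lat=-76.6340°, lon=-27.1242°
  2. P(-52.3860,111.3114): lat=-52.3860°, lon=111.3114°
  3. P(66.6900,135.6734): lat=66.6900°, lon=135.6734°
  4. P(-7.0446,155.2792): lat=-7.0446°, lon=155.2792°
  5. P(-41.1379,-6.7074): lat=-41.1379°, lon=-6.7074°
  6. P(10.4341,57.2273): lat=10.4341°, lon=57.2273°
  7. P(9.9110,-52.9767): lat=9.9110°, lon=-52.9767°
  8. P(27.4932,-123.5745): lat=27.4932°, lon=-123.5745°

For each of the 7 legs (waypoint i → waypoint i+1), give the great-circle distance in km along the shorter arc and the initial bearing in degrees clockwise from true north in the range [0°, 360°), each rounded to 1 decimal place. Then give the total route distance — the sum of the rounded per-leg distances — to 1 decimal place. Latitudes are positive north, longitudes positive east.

Leg 1: dist=5371.7 km, bearing=147.2°
Leg 2: dist=13398.5 km, bearing=10.9°
Leg 3: dist=8349.5 km, bearing=159.8°
Leg 4: dist=14350.7 km, bearing=197.5°
Leg 5: dist=8683.7 km, bearing=64.5°
Leg 6: dist=11971.5 km, bearing=284.0°
Leg 7: dist=7594.7 km, bearing=295.8°
Total: 69720.3 km

Leg 1: φ1=-1.3375156, φ2=-0.9143082, Δφ=0.4232074, Δλ=2.4161570 rad; a=sin²(Δφ/2)+cosφ1·cosφ2·sin²(Δλ/2)=0.1674413944; c=2·atan2(√a, √(1-a))=0.843145556; dist=6371·c=5371.680 ≈ 5371.7 km; running total=5371.7 km
Leg 1 bearing: y=sinΔλ·cosφ2=0.40493622, x=cosφ1·sinφ2-sinφ1·cosφ2·cosΔλ=-0.62741195; θ=atan2(y, x)=147.1615° ≈ 147.2°
Leg 2: φ1=-0.9143082, φ2=1.1639601, Δφ=2.0782683, Δλ=0.4251971 rad; a=sin²(Δφ/2)+cosφ1·cosφ2·sin²(Δλ/2)=0.7537372043; c=2·atan2(√a, √(1-a))=2.103047525; dist=6371·c=13398.516 ≈ 13398.5 km; running total=18770.2 km
Leg 2 bearing: y=sinΔλ·cosφ2=0.16322878, x=cosφ1·sinφ2-sinφ1·cosφ2·cosΔλ=0.84606506; θ=atan2(y, x)=10.9197° ≈ 10.9°
Leg 3: φ1=1.1639601, φ2=-0.1229515, Δφ=-1.2869115, Δλ=0.3421858 rad; a=sin²(Δφ/2)+cosφ1·cosφ2·sin²(Δλ/2)=0.3713407036; c=2·atan2(√a, √(1-a))=1.310549999; dist=6371·c=8349.514 ≈ 8349.5 km; running total=27119.7 km
Leg 3 bearing: y=sinΔλ·cosφ2=0.33301388, x=cosφ1·sinφ2-sinφ1·cosφ2·cosΔλ=-0.90713224; θ=atan2(y, x)=159.8415° ≈ 159.8°
Leg 4: φ1=-0.1229515, φ2=-0.7179918, Δφ=-0.5950403, Δλ=-2.8271995 rad; a=sin²(Δφ/2)+cosφ1·cosφ2·sin²(Δλ/2)=0.8150618146; c=2·atan2(√a, √(1-a))=2.252508742; dist=6371·c=14350.733 ≈ 14350.7 km; running total=41470.4 km
Leg 4 bearing: y=sinΔλ·cosφ2=-0.23289698, x=cosφ1·sinφ2-sinφ1·cosφ2·cosΔλ=-0.74074504; θ=atan2(y, x)=-162.5464° <0 so +360° → 197.4536° ≈ 197.5°
Leg 5: φ1=-0.7179918, φ2=0.1821094, Δφ=0.9001012, Δλ=1.1158710 rad; a=sin²(Δφ/2)+cosφ1·cosφ2·sin²(Δλ/2)=0.3968475021; c=2·atan2(√a, √(1-a))=1.362999120; dist=6371·c=8683.667 ≈ 8683.7 km; running total=50154.1 km
Leg 5 bearing: y=sinΔλ·cosφ2=0.88343954, x=cosφ1·sinφ2-sinφ1·cosφ2·cosΔλ=0.42068139; θ=atan2(y, x)=64.5369° ≈ 64.5°
Leg 6: φ1=0.1821094, φ2=0.1729796, Δφ=-0.0091298, Δλ=-1.9234226 rad; a=sin²(Δφ/2)+cosφ1·cosφ2·sin²(Δλ/2)=0.6517062375; c=2·atan2(√a, √(1-a))=1.879068249; dist=6371·c=11971.544 ≈ 11971.5 km; running total=62125.6 km
Leg 6 bearing: y=sinΔλ·cosφ2=-0.92446349, x=cosφ1·sinφ2-sinφ1·cosφ2·cosΔλ=0.23088554; θ=atan2(y, x)=-75.9772° <0 so +360° → 284.0228° ≈ 284.0°
Leg 7: φ1=0.1729796, φ2=0.4798469, Δφ=0.3068673, Δλ=-1.2321641 rad; a=sin²(Δφ/2)+cosφ1·cosφ2·sin²(Δλ/2)=0.3151298235; c=2·atan2(√a, √(1-a))=1.192066772; dist=6371·c=7594.657 ≈ 7594.7 km; running total=69720.3 km
Leg 7 bearing: y=sinΔλ·cosφ2=-0.83668909, x=cosφ1·sinφ2-sinφ1·cosφ2·cosΔλ=0.40403397; θ=atan2(y, x)=-64.2243° <0 so +360° → 295.7757° ≈ 295.8°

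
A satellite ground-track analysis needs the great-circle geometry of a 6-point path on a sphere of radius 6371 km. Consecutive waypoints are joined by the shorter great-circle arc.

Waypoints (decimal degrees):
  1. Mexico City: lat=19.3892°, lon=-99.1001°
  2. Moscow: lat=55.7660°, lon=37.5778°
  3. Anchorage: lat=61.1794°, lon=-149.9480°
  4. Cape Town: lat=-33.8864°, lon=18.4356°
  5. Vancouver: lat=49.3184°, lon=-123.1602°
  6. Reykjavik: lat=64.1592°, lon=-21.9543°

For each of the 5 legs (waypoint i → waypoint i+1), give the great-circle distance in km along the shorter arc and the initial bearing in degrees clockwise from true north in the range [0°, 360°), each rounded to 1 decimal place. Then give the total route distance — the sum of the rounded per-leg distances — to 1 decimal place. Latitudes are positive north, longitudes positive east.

Leg 1: dist=10720.0 km, bearing=22.9°
Leg 2: dist=6994.6 km, bearing=4.1°
Leg 3: dist=16868.3 km, bearing=20.6°
Leg 4: dist=16442.7 km, bearing=310.4°
Leg 5: dist=5687.5 km, bearing=33.3°
Total: 56713.1 km

Leg 1: φ1=0.3384054, φ2=0.9733003, Δφ=0.6348949, Δλ=2.3854794 rad; a=sin²(Δφ/2)+cosφ1·cosφ2·sin²(Δλ/2)=0.5557994992; c=2·atan2(√a, √(1-a))=1.682628282; dist=6371·c=10720.025 ≈ 10720.0 km; running total=10720.0 km
Leg 1 bearing: y=sinΔλ·cosφ2=0.38598152, x=cosφ1·sinφ2-sinφ1·cosφ2·cosΔλ=0.91573136; θ=atan2(y, x)=22.8555° ≈ 22.9°
Leg 2: φ1=0.9733003, φ2=1.0677820, Δφ=0.0944817, Δλ=-3.2729426 rad; a=sin²(Δφ/2)+cosφ1·cosφ2·sin²(Δλ/2)=0.2722613378; c=2·atan2(√a, √(1-a))=1.097888016; dist=6371·c=6994.645 ≈ 6994.6 km; running total=17714.6 km
Leg 2 bearing: y=sinΔλ·cosφ2=0.06313780, x=cosφ1·sinφ2-sinφ1·cosφ2·cosΔλ=0.88800564; θ=atan2(y, x)=4.0669° ≈ 4.1°
Leg 3: φ1=1.0677820, φ2=-0.5914293, Δφ=-1.6592112, Δλ=2.9388482 rad; a=sin²(Δφ/2)+cosφ1·cosφ2·sin²(Δλ/2)=0.9402382485; c=2·atan2(√a, √(1-a))=2.647662669; dist=6371·c=16868.259 ≈ 16868.3 km; running total=34582.9 km
Leg 3 bearing: y=sinΔλ·cosφ2=0.16715652, x=cosφ1·sinφ2-sinφ1·cosφ2·cosΔλ=0.44364382; θ=atan2(y, x)=20.6455° ≈ 20.6°
Leg 4: φ1=-0.5914293, φ2=0.8607685, Δφ=1.4521977, Δλ=-2.4713129 rad; a=sin²(Δφ/2)+cosφ1·cosφ2·sin²(Δλ/2)=0.9234357523; c=2·atan2(√a, √(1-a))=2.580870900; dist=6371·c=16442.729 ≈ 16442.7 km; running total=51025.6 km
Leg 4 bearing: y=sinΔλ·cosφ2=-0.40493567, x=cosφ1·sinφ2-sinφ1·cosφ2·cosΔλ=0.34472562; θ=atan2(y, x)=-49.5919° <0 so +360° → 310.4081° ≈ 310.4°
Leg 5: φ1=0.8607685, φ2=1.1197893, Δφ=0.2590208, Δλ=1.7663762 rad; a=sin²(Δφ/2)+cosφ1·cosφ2·sin²(Δλ/2)=0.1863498650; c=2·atan2(√a, √(1-a))=0.892714601; dist=6371·c=5687.485 ≈ 5687.5 km; running total=56713.1 km
Leg 5 bearing: y=sinΔλ·cosφ2=0.42756226, x=cosφ1·sinφ2-sinφ1·cosφ2·cosΔλ=0.65091081; θ=atan2(y, x)=33.2996° ≈ 33.3°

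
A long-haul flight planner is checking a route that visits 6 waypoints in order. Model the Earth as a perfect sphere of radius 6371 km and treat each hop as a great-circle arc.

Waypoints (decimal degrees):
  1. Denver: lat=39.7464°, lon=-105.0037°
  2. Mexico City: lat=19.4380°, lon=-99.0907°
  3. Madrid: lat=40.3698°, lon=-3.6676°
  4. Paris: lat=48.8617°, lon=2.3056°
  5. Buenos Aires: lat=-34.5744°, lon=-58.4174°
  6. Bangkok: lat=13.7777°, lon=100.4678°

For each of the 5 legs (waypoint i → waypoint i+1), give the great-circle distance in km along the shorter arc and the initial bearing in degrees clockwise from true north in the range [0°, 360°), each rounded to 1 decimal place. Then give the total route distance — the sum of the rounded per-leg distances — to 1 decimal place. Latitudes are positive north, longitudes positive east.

Leg 1: dist=2328.0 km, bearing=164.2°
Leg 2: dist=9063.4 km, bearing=50.1°
Leg 3: dist=1055.2 km, bearing=24.5°
Leg 4: dist=11047.3 km, bearing=226.7°
Leg 5: dist=16877.4 km, bearing=132.3°
Total: 40371.3 km

Leg 1: φ1=0.6937055, φ2=0.3392571, Δφ=-0.3544484, Δλ=0.1032013 rad; a=sin²(Δφ/2)+cosφ1·cosφ2·sin²(Δλ/2)=0.0330098147; c=2·atan2(√a, √(1-a))=0.365401501; dist=6371·c=2327.973 ≈ 2328.0 km; running total=2328.0 km
Leg 1 bearing: y=sinΔλ·cosφ2=0.09714641, x=cosφ1·sinφ2-sinφ1·cosφ2·cosΔλ=-0.34386515; θ=atan2(y, x)=164.2243° ≈ 164.2°
Leg 2: φ1=0.3392571, φ2=0.7045859, Δφ=0.3653288, Δλ=1.6654473 rad; a=sin²(Δφ/2)+cosφ1·cosφ2·sin²(Δλ/2)=0.4261744330; c=2·atan2(√a, √(1-a))=1.422603374; dist=6371·c=9063.406 ≈ 9063.4 km; running total=11391.4 km
Leg 2 bearing: y=sinΔλ·cosφ2=0.75846960, x=cosφ1·sinφ2-sinφ1·cosφ2·cosΔλ=0.63476217; θ=atan2(y, x)=50.0741° ≈ 50.1°
Leg 3: φ1=0.7045859, φ2=0.8527975, Δφ=0.1482116, Δλ=0.1042520 rad; a=sin²(Δφ/2)+cosφ1·cosφ2·sin²(Δλ/2)=0.0068422797; c=2·atan2(√a, √(1-a))=0.165625391; dist=6371·c=1055.199 ≈ 1055.2 km; running total=12446.6 km
Leg 3 bearing: y=sinΔλ·cosφ2=0.06846102, x=cosφ1·sinφ2-sinφ1·cosφ2·cosΔλ=0.14998313; θ=atan2(y, x)=24.5347° ≈ 24.5°
Leg 4: φ1=0.8527975, φ2=-0.6034371, Δφ=-1.4562347, Δλ=-1.0598163 rad; a=sin²(Δφ/2)+cosφ1·cosφ2·sin²(Δλ/2)=0.5812376325; c=2·atan2(√a, √(1-a))=1.733995062; dist=6371·c=11047.283 ≈ 11047.3 km; running total=23493.9 km
Leg 4 bearing: y=sinΔλ·cosφ2=-0.71821482, x=cosφ1·sinφ2-sinφ1·cosφ2·cosΔλ=-0.67658648; θ=atan2(y, x)=-133.2905° <0 so +360° → 226.7095° ≈ 226.7°
Leg 5: φ1=-0.6034371, φ2=0.2404662, Δφ=0.8439033, Δλ=2.7730699 rad; a=sin²(Δφ/2)+cosφ1·cosφ2·sin²(Δλ/2)=0.9405773858; c=2·atan2(√a, √(1-a))=2.649095263; dist=6371·c=16877.386 ≈ 16877.4 km; running total=40371.3 km
Leg 5 bearing: y=sinΔλ·cosφ2=0.34987268, x=cosφ1·sinφ2-sinφ1·cosφ2·cosΔλ=-0.31804933; θ=atan2(y, x)=132.2722° ≈ 132.3°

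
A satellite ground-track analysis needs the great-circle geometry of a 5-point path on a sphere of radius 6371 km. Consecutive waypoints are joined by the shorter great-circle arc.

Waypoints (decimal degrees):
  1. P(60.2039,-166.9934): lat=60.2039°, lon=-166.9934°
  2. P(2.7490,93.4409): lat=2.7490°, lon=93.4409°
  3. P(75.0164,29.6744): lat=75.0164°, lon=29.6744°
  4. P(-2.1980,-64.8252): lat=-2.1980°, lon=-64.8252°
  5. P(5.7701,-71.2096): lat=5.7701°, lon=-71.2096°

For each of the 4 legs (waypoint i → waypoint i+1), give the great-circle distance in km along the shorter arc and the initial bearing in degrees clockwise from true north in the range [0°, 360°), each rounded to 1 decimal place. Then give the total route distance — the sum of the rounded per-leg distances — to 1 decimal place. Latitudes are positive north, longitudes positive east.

Leg 1: dist=10267.9 km, bearing=279.7°
Leg 2: dist=8980.7 km, bearing=346.4°
Leg 3: dist=10372.9 km, bearing=273.8°
Leg 4: dist=1134.8 km, bearing=321.4°
Total: 30756.3 km

Leg 1: φ1=1.0507563, φ2=0.0479791, Δφ=-1.0027772, Δλ=4.5454360 rad; a=sin²(Δφ/2)+cosφ1·cosφ2·sin²(Δλ/2)=0.5204306320; c=2·atan2(√a, √(1-a))=1.611668970; dist=6371·c=10267.943 ≈ 10267.9 km; running total=10267.9 km
Leg 1 bearing: y=sinΔλ·cosφ2=-0.98496092, x=cosφ1·sinφ2-sinφ1·cosφ2·cosΔλ=0.16787597; θ=atan2(y, x)=-80.3275° <0 so +360° → 279.6725° ≈ 279.7°
Leg 2: φ1=0.0479791, φ2=1.3092832, Δφ=1.2613041, Δλ=-1.1129354 rad; a=sin²(Δφ/2)+cosφ1·cosφ2·sin²(Δλ/2)=0.4197589117; c=2·atan2(√a, √(1-a))=1.409617185; dist=6371·c=8980.671 ≈ 8980.7 km; running total=19248.6 km
Leg 2 bearing: y=sinΔλ·cosφ2=-0.23191269, x=cosφ1·sinφ2-sinφ1·cosφ2·cosΔλ=0.95940710; θ=atan2(y, x)=-13.5891° <0 so +360° → 346.4109° ≈ 346.4°
Leg 3: φ1=1.3092832, φ2=-0.0383623, Δφ=-1.3476455, Δλ=-1.6493292 rad; a=sin²(Δφ/2)+cosφ1·cosφ2·sin²(Δλ/2)=0.5286586080; c=2·atan2(√a, √(1-a))=1.628144973; dist=6371·c=10372.912 ≈ 10372.9 km; running total=29621.5 km
Leg 3 bearing: y=sinΔλ·cosφ2=-0.99618440, x=cosφ1·sinφ2-sinφ1·cosφ2·cosΔλ=0.06581313; θ=atan2(y, x)=-86.2202° <0 so +360° → 273.7798° ≈ 273.8°
Leg 4: φ1=-0.0383623, φ2=0.1007072, Δφ=0.1390696, Δλ=-0.1114288 rad; a=sin²(Δφ/2)+cosφ1·cosφ2·sin²(Δλ/2)=0.0079102022; c=2·atan2(√a, √(1-a))=0.178113983; dist=6371·c=1134.764 ≈ 1134.8 km; running total=30756.3 km
Leg 4 bearing: y=sinΔλ·cosφ2=-0.11063495, x=cosφ1·sinφ2-sinφ1·cosφ2·cosΔλ=0.13838509; θ=atan2(y, x)=-38.6413° <0 so +360° → 321.3587° ≈ 321.4°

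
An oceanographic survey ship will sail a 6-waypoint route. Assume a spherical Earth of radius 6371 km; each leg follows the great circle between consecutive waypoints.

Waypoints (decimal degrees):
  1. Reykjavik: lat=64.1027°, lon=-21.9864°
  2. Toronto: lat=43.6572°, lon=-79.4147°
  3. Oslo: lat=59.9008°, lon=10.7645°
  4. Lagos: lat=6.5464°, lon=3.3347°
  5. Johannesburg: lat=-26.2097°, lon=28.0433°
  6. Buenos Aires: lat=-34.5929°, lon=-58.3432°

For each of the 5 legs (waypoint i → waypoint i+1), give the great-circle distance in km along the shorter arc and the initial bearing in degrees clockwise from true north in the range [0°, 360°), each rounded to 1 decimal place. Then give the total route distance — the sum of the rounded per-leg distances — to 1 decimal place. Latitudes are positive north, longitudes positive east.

Leg 1: dist=4193.0 km, bearing=265.4°
Leg 2: dist=5938.6 km, bearing=38.7°
Leg 3: dist=5965.9 km, bearing=189.2°
Leg 4: dist=4513.5 km, bearing=144.8°
Leg 5: dist=8084.4 km, bearing=239.4°
Total: 28695.4 km

Leg 1: φ1=1.1188032, φ2=0.7619619, Δφ=-0.3568413, Δλ=-1.0023129 rad; a=sin²(Δφ/2)+cosφ1·cosφ2·sin²(Δλ/2)=0.1044347631; c=2·atan2(√a, √(1-a))=0.658141288; dist=6371·c=4193.018 ≈ 4193.0 km; running total=4193.0 km
Leg 1 bearing: y=sinΔλ·cosφ2=-0.60969247, x=cosφ1·sinφ2-sinφ1·cosφ2·cosΔλ=-0.04886373; θ=atan2(y, x)=-94.5822° <0 so +360° → 265.4178° ≈ 265.4°
Leg 2: φ1=0.7619619, φ2=1.0454662, Δφ=0.2835043, Δλ=1.5739240 rad; a=sin²(Δφ/2)+cosφ1·cosφ2·sin²(Δλ/2)=0.2019397237; c=2·atan2(√a, √(1-a))=0.932135760; dist=6371·c=5938.637 ≈ 5938.6 km; running total=10131.6 km
Leg 2 bearing: y=sinΔλ·cosφ2=0.50149620, x=cosφ1·sinφ2-sinφ1·cosφ2·cosΔλ=0.62701024; θ=atan2(y, x)=38.6536° ≈ 38.7°
Leg 3: φ1=1.0454662, φ2=0.1142562, Δφ=-0.9312100, Δλ=-0.1296745 rad; a=sin²(Δφ/2)+cosφ1·cosφ2·sin²(Δλ/2)=0.2036597422; c=2·atan2(√a, √(1-a))=0.936413521; dist=6371·c=5965.891 ≈ 5965.9 km; running total=16097.5 km
Leg 3 bearing: y=sinΔλ·cosφ2=-0.12846823, x=cosφ1·sinφ2-sinφ1·cosφ2·cosΔλ=-0.79512623; θ=atan2(y, x)=-170.8221° <0 so +360° → 189.1779° ≈ 189.2°
Leg 4: φ1=0.1142562, φ2=-0.4574456, Δφ=-0.5717018, Δλ=0.4312464 rad; a=sin²(Δφ/2)+cosφ1·cosφ2·sin²(Δλ/2)=0.1203121295; c=2·atan2(√a, √(1-a))=0.708443185; dist=6371·c=4513.492 ≈ 4513.5 km; running total=20611.0 km
Leg 4 bearing: y=sinΔλ·cosφ2=0.37502583, x=cosφ1·sinφ2-sinφ1·cosφ2·cosΔλ=-0.53169927; θ=atan2(y, x)=144.8034° ≈ 144.8°
Leg 5: φ1=-0.4574456, φ2=-0.6037600, Δφ=-0.1463144, Δλ=-1.5077289 rad; a=sin²(Δφ/2)+cosφ1·cosφ2·sin²(Δλ/2)=0.3513518713; c=2·atan2(√a, √(1-a))=1.268936707; dist=6371·c=8084.396 ≈ 8084.4 km; running total=28695.4 km
Leg 5 bearing: y=sinΔλ·cosφ2=-0.82157012, x=cosφ1·sinφ2-sinφ1·cosφ2·cosΔλ=-0.48645399; θ=atan2(y, x)=-120.6299° <0 so +360° → 239.3701° ≈ 239.4°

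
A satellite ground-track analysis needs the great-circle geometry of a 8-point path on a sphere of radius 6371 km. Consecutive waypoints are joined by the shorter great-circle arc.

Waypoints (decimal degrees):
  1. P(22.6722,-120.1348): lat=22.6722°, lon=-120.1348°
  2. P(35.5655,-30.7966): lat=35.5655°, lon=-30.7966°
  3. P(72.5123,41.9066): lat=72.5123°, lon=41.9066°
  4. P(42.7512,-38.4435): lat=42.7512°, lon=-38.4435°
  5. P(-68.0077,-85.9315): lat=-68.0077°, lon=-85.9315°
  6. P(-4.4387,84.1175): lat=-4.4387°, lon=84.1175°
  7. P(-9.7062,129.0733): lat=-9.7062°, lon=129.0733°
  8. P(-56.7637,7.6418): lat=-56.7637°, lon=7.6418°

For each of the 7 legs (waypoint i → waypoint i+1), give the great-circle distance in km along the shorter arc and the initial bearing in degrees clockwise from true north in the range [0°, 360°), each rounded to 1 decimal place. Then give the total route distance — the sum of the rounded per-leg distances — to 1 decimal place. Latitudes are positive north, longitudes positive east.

Leg 1: dist=8510.2 km, bearing=56.8°
Leg 2: dist=5686.4 km, bearing=21.6°
Leg 3: dist=5204.9 km, bearing=276.8°
Leg 4: dist=12935.7 km, bearing=197.9°
Leg 5: dist=11921.9 km, bearing=169.6°
Leg 6: dist=4991.4 km, bearing=99.3°
Leg 7: dist=10907.0 km, bearing=208.2°
Total: 60157.5 km

Leg 1: φ1=0.3957045, φ2=0.6207351, Δφ=0.2250305, Δλ=1.5592457 rad; a=sin²(Δφ/2)+cosφ1·cosφ2·sin²(Δλ/2)=0.3835674991; c=2·atan2(√a, √(1-a))=1.335773688; dist=6371·c=8510.214 ≈ 8510.2 km; running total=8510.2 km
Leg 1 bearing: y=sinΔλ·cosφ2=0.81339687, x=cosφ1·sinφ2-sinφ1·cosφ2·cosΔλ=0.53306606; θ=atan2(y, x)=56.7609° ≈ 56.8°
Leg 2: φ1=0.6207351, φ2=1.2655784, Δφ=0.6448433, Δλ=1.2689102 rad; a=sin²(Δφ/2)+cosφ1·cosφ2·sin²(Δλ/2)=0.1862854067; c=2·atan2(√a, √(1-a))=0.892549053; dist=6371·c=5686.430 ≈ 5686.4 km; running total=14196.6 km
Leg 2 bearing: y=sinΔλ·cosφ2=0.28691162, x=cosφ1·sinφ2-sinφ1·cosφ2·cosΔλ=0.72388835; θ=atan2(y, x)=21.6208° ≈ 21.6°
Leg 3: φ1=1.2655784, φ2=0.7461492, Δφ=-0.5194292, Δλ=-1.4023738 rad; a=sin²(Δφ/2)+cosφ1·cosφ2·sin²(Δλ/2)=0.1577845083; c=2·atan2(√a, √(1-a))=0.816973375; dist=6371·c=5204.937 ≈ 5204.9 km; running total=19401.5 km
Leg 3 bearing: y=sinΔλ·cosφ2=-0.72391814, x=cosφ1·sinφ2-sinφ1·cosφ2·cosΔλ=0.08658381; θ=atan2(y, x)=-83.1796° <0 so +360° → 276.8204° ≈ 276.8°
Leg 4: φ1=0.7461492, φ2=-1.1869583, Δφ=-1.9331075, Δλ=-0.8288220 rad; a=sin²(Δφ/2)+cosφ1·cosφ2·sin²(Δλ/2)=0.7218008675; c=2·atan2(√a, √(1-a))=2.030409811; dist=6371·c=12935.741 ≈ 12935.7 km; running total=32337.2 km
Leg 4 bearing: y=sinΔλ·cosφ2=-0.27604409, x=cosφ1·sinφ2-sinφ1·cosφ2·cosΔλ=-0.85265301; θ=atan2(y, x)=-162.0608° <0 so +360° → 197.9392° ≈ 197.9°
Leg 5: φ1=-1.1869583, φ2=-0.0774699, Δφ=1.1094884, Δλ=2.9679149 rad; a=sin²(Δφ/2)+cosφ1·cosφ2·sin²(Δλ/2)=0.6479905095; c=2·atan2(√a, √(1-a))=1.871278719; dist=6371·c=11921.917 ≈ 11921.9 km; running total=44259.1 km
Leg 5 bearing: y=sinΔλ·cosφ2=0.17228760, x=cosφ1·sinφ2-sinφ1·cosφ2·cosΔλ=-0.93952766; θ=atan2(y, x)=169.6087° ≈ 169.6°
Leg 6: φ1=-0.0774699, φ2=-0.1694051, Δφ=-0.0919352, Δλ=0.7846267 rad; a=sin²(Δφ/2)+cosφ1·cosφ2·sin²(Δλ/2)=0.1457609147; c=2·atan2(√a, √(1-a))=0.783456840; dist=6371·c=4991.404 ≈ 4991.4 km; running total=49250.5 km
Leg 6 bearing: y=sinΔλ·cosφ2=0.69644682, x=cosφ1·sinφ2-sinφ1·cosφ2·cosΔλ=-0.11410741; θ=atan2(y, x)=99.3048° ≈ 99.3°
Leg 7: φ1=-0.1694051, φ2=-0.9907135, Δφ=-0.8213083, Δλ=-2.1193795 rad; a=sin²(Δφ/2)+cosφ1·cosφ2·sin²(Δλ/2)=0.5703554755; c=2·atan2(√a, √(1-a))=1.711975800; dist=6371·c=10906.998 ≈ 10907.0 km; running total=60157.5 km
Leg 7 bearing: y=sinΔλ·cosφ2=-0.46766836, x=cosφ1·sinφ2-sinφ1·cosφ2·cosΔλ=-0.87263207; θ=atan2(y, x)=-151.8119° <0 so +360° → 208.1881° ≈ 208.2°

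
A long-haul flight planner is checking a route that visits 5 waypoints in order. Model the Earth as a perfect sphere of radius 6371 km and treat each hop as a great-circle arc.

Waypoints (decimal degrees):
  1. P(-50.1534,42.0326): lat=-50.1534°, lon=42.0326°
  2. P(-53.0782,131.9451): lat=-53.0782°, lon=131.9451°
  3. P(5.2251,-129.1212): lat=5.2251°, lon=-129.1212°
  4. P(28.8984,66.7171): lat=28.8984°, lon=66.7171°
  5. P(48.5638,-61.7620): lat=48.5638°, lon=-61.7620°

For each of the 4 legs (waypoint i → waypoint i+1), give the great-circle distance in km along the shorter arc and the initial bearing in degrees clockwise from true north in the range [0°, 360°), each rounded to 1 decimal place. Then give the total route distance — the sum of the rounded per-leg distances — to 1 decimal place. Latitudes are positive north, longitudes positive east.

Leg 1: φ1=-0.8753420, φ2=-0.9263894, Δφ=-0.0510474, Δλ=1.5692692 rad; a=sin²(Δφ/2)+cosφ1·cosφ2·sin²(Δλ/2)=0.1928098058; c=2·atan2(√a, √(1-a))=0.909195903; dist=6371·c=5792.487 ≈ 5792.5 km; running total=5792.5 km
Leg 1 bearing: y=sinΔλ·cosφ2=0.60072375, x=cosφ1·sinφ2-sinφ1·cosφ2·cosΔλ=-0.51153467; θ=atan2(y, x)=130.4154° ≈ 130.4°
Leg 2: φ1=-0.9263894, φ2=0.0911952, Δφ=1.0175845, Δλ=-4.5564665 rad; a=sin²(Δφ/2)+cosφ1·cosφ2·sin²(Δλ/2)=0.5828526378; c=2·atan2(√a, √(1-a))=1.737269458; dist=6371·c=11068.144 ≈ 11068.1 km; running total=16860.6 km
Leg 2 bearing: y=sinΔλ·cosφ2=0.98376371, x=cosφ1·sinφ2-sinφ1·cosφ2·cosΔλ=-0.06892554; θ=atan2(y, x)=94.0078° ≈ 94.0°
Leg 3: φ1=0.0911952, φ2=0.5043722, Δφ=0.4131770, Δλ=3.4180231 rad; a=sin²(Δφ/2)+cosφ1·cosφ2·sin²(Δλ/2)=0.8973657904; c=2·atan2(√a, √(1-a))=2.489361544; dist=6371·c=15859.722 ≈ 15859.7 km; running total=32720.3 km
Leg 3 bearing: y=sinΔλ·cosφ2=-0.23893843, x=cosφ1·sinφ2-sinφ1·cosφ2·cosΔλ=0.55795174; θ=atan2(y, x)=-23.1826° <0 so +360° → 336.8174° ≈ 336.8°
Leg 4: φ1=0.5043722, φ2=0.8475982, Δφ=0.3432260, Δλ=-2.2423833 rad; a=sin²(Δφ/2)+cosφ1·cosφ2·sin²(Δλ/2)=0.4991056117; c=2·atan2(√a, √(1-a))=1.569007549; dist=6371·c=9996.147 ≈ 9996.1 km; running total=42716.4 km
Leg 4 bearing: y=sinΔλ·cosφ2=-0.51806910, x=cosφ1·sinφ2-sinφ1·cosφ2·cosΔλ=0.85533690; θ=atan2(y, x)=-31.2029° <0 so +360° → 328.7971° ≈ 328.8°

Leg 1: dist=5792.5 km, bearing=130.4°
Leg 2: dist=11068.1 km, bearing=94.0°
Leg 3: dist=15859.7 km, bearing=336.8°
Leg 4: dist=9996.1 km, bearing=328.8°
Total: 42716.4 km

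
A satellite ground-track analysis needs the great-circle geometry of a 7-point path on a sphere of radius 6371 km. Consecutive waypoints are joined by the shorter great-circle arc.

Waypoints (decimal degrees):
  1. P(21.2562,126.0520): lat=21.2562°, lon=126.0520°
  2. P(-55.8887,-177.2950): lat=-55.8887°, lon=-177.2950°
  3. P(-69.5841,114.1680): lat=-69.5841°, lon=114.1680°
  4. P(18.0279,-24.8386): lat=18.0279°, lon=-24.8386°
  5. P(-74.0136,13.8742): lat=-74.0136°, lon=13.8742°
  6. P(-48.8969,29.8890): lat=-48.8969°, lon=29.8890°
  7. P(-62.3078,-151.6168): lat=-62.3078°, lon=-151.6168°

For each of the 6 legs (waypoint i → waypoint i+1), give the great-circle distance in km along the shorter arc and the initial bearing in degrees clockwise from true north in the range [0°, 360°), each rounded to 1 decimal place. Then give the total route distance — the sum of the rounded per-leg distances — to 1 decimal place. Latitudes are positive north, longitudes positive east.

Leg 1: φ1=0.3709907, φ2=-0.9754418, Δφ=-1.3464325, Δλ=-5.2944039 rad; a=sin²(Δφ/2)+cosφ1·cosφ2·sin²(Δλ/2)=0.5064294399; c=2·atan2(√a, √(1-a))=1.583655561; dist=6371·c=10089.470 ≈ 10089.5 km; running total=10089.5 km
Leg 1 bearing: y=sinΔλ·cosφ2=0.46846996, x=cosφ1·sinφ2-sinφ1·cosφ2·cosΔλ=-0.88338584; θ=atan2(y, x)=152.0625° ≈ 152.1°
Leg 2: φ1=-0.9754418, φ2=-1.2144717, Δφ=-0.2390298, Δλ=5.0869890 rad; a=sin²(Δφ/2)+cosφ1·cosφ2·sin²(Δλ/2)=0.0762390835; c=2·atan2(√a, √(1-a))=0.559497674; dist=6371·c=3564.560 ≈ 3564.6 km; running total=13654.1 km
Leg 2 bearing: y=sinΔλ·cosφ2=-0.32464204, x=cosφ1·sinφ2-sinφ1·cosφ2·cosΔλ=-0.41989795; θ=atan2(y, x)=-142.2908° <0 so +360° → 217.7092° ≈ 217.7°
Leg 3: φ1=-1.2144717, φ2=0.3146462, Δφ=1.5291179, Δλ=-2.4261229 rad; a=sin²(Δφ/2)+cosφ1·cosφ2·sin²(Δλ/2)=0.7702036623; c=2·atan2(√a, √(1-a))=2.141717462; dist=6371·c=13644.882 ≈ 13644.9 km; running total=27299.0 km
Leg 3 bearing: y=sinΔλ·cosφ2=-0.62376775, x=cosφ1·sinφ2-sinφ1·cosφ2·cosΔλ=-0.56468905; θ=atan2(y, x)=-132.1541° <0 so +360° → 227.8459° ≈ 227.8°
Leg 4: φ1=0.3146462, φ2=-1.2917810, Δφ=-1.6064272, Δλ=0.6756658 rad; a=sin²(Δφ/2)+cosφ1·cosφ2·sin²(Δλ/2)=0.5465813168; c=2·atan2(√a, √(1-a))=1.664094254; dist=6371·c=10601.944 ≈ 10601.9 km; running total=37900.9 km
Leg 4 bearing: y=sinΔλ·cosφ2=0.17224558, x=cosφ1·sinφ2-sinφ1·cosφ2·cosΔλ=-0.98063866; θ=atan2(y, x)=170.0378° ≈ 170.0°
Leg 5: φ1=-1.2917810, φ2=-0.8534119, Δφ=0.4383691, Δλ=0.2795110 rad; a=sin²(Δφ/2)+cosφ1·cosφ2·sin²(Δλ/2)=0.0507908367; c=2·atan2(√a, √(1-a))=0.454641935; dist=6371·c=2896.524 ≈ 2896.5 km; running total=40797.4 km
Leg 5 bearing: y=sinΔλ·cosφ2=0.18137164, x=cosφ1·sinφ2-sinφ1·cosφ2·cosΔλ=0.39993604; θ=atan2(y, x)=24.3944° ≈ 24.4°
Leg 6: φ1=-0.8534119, φ2=-1.0874763, Δφ=-0.2340644, Δλ=-3.1678738 rad; a=sin²(Δφ/2)+cosφ1·cosφ2·sin²(Δλ/2)=0.3190967243; c=2·atan2(√a, √(1-a))=1.200591327; dist=6371·c=7648.967 ≈ 7649.0 km; running total=48446.4 km
Leg 6 bearing: y=sinΔλ·cosφ2=0.01221202, x=cosφ1·sinφ2-sinφ1·cosφ2·cosΔλ=-0.93217321; θ=atan2(y, x)=179.2494° ≈ 179.2°

Leg 1: dist=10089.5 km, bearing=152.1°
Leg 2: dist=3564.6 km, bearing=217.7°
Leg 3: dist=13644.9 km, bearing=227.8°
Leg 4: dist=10601.9 km, bearing=170.0°
Leg 5: dist=2896.5 km, bearing=24.4°
Leg 6: dist=7649.0 km, bearing=179.2°
Total: 48446.4 km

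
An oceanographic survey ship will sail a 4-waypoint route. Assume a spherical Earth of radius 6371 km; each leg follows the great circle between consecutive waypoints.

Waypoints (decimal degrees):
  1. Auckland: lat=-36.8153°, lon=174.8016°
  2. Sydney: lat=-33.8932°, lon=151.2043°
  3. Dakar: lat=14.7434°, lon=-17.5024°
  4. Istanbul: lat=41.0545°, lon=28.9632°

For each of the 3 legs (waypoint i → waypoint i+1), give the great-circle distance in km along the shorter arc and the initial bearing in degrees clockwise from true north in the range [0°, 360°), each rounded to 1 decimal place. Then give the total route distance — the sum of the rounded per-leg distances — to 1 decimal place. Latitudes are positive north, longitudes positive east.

Leg 1: φ1=-0.6425482, φ2=-0.5915479, Δφ=0.0510003, Δλ=-0.4118506 rad; a=sin²(Δφ/2)+cosφ1·cosφ2·sin²(Δλ/2)=0.0284338810; c=2·atan2(√a, √(1-a))=0.338865987; dist=6371·c=2158.915 ≈ 2158.9 km; running total=2158.9 km
Leg 1 bearing: y=sinΔλ·cosφ2=-0.33228527, x=cosφ1·sinφ2-sinφ1·cosφ2·cosΔλ=0.00938519; θ=atan2(y, x)=-88.3821° <0 so +360° → 271.6179° ≈ 271.6°
Leg 2: φ1=-0.5915479, φ2=0.2573209, Δφ=0.8488688, Δλ=-2.9444874 rad; a=sin²(Δφ/2)+cosφ1·cosφ2·sin²(Δλ/2)=0.9645604916; c=2·atan2(√a, √(1-a))=2.762824866; dist=6371·c=17601.957 ≈ 17602.0 km; running total=19760.9 km
Leg 2 bearing: y=sinΔλ·cosφ2=-0.18938377, x=cosφ1·sinφ2-sinφ1·cosφ2·cosΔλ=-0.31759721; θ=atan2(y, x)=-149.1923° <0 so +360° → 210.8077° ≈ 210.8°
Leg 3: φ1=0.2573209, φ2=0.7165362, Δφ=0.4592153, Δλ=0.8109777 rad; a=sin²(Δφ/2)+cosφ1·cosφ2·sin²(Δλ/2)=0.1652757821; c=2·atan2(√a, √(1-a))=0.837330277; dist=6371·c=5334.631 ≈ 5334.6 km; running total=25095.5 km
Leg 3 bearing: y=sinΔλ·cosφ2=0.54668232, x=cosφ1·sinφ2-sinφ1·cosφ2·cosΔλ=0.50296842; θ=atan2(y, x)=47.3848° ≈ 47.4°

Leg 1: dist=2158.9 km, bearing=271.6°
Leg 2: dist=17602.0 km, bearing=210.8°
Leg 3: dist=5334.6 km, bearing=47.4°
Total: 25095.5 km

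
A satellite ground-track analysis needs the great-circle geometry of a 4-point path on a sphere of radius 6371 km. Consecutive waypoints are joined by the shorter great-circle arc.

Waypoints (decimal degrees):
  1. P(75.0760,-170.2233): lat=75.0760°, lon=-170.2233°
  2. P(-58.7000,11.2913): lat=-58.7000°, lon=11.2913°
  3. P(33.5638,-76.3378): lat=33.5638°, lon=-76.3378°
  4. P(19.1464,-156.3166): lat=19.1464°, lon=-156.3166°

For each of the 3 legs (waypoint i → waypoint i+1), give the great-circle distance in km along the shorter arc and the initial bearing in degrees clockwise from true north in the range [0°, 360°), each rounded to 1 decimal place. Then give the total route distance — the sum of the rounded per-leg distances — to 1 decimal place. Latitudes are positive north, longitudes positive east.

Leg 1: dist=18193.1 km, bearing=357.2°
Leg 2: dist=13013.4 km, bearing=290.8°
Leg 3: dist=7943.7 km, bearing=281.1°
Total: 39150.2 km

Leg 1: φ1=1.3103234, φ2=-1.0245083, Δφ=-2.3348317, Δλ=3.1680274 rad; a=sin²(Δφ/2)+cosφ1·cosφ2·sin²(Δλ/2)=0.9796927060; c=2·atan2(√a, √(1-a))=2.855611783; dist=6371·c=18193.103 ≈ 18193.1 km; running total=18193.1 km
Leg 1 bearing: y=sinΔλ·cosφ2=-0.01373176, x=cosφ1·sinφ2-sinφ1·cosφ2·cosΔλ=0.28176421; θ=atan2(y, x)=-2.7901° <0 so +360° → 357.2099° ≈ 357.2°
Leg 2: φ1=-1.0245083, φ2=0.5857988, Δφ=1.6103071, Δλ=-1.5294163 rad; a=sin²(Δφ/2)+cosφ1·cosφ2·sin²(Δλ/2)=0.7272461236; c=2·atan2(√a, √(1-a))=2.042598430; dist=6371·c=13013.395 ≈ 13013.4 km; running total=31206.5 km
Leg 2 bearing: y=sinΔλ·cosφ2=-0.83255741, x=cosφ1·sinφ2-sinφ1·cosφ2·cosΔλ=0.31667801; θ=atan2(y, x)=-69.1748° <0 so +360° → 290.8252° ≈ 290.8°
Leg 3: φ1=0.5857988, φ2=0.3341677, Δφ=-0.2516311, Δλ=-1.3958934 rad; a=sin²(Δφ/2)+cosφ1·cosφ2·sin²(Δλ/2)=0.3408454400; c=2·atan2(√a, √(1-a))=1.246851028; dist=6371·c=7943.688 ≈ 7943.7 km; running total=39150.2 km
Leg 3 bearing: y=sinΔλ·cosφ2=-0.93027098, x=cosφ1·sinφ2-sinφ1·cosφ2·cosΔλ=0.18241492; θ=atan2(y, x)=-78.9058° <0 so +360° → 281.0942° ≈ 281.1°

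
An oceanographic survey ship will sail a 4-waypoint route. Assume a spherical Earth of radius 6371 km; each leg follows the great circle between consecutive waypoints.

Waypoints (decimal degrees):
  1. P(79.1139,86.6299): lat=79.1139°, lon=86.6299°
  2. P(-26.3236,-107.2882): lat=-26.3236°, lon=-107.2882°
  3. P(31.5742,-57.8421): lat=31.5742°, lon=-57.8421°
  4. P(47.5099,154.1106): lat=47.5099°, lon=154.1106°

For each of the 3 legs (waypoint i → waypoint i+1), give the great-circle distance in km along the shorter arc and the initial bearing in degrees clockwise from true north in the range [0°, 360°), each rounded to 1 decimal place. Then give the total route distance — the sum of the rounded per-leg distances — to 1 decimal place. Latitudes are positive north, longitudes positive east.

Leg 1: dist=14105.4 km, bearing=15.6°
Leg 2: dist=8303.5 km, bearing=42.2°
Leg 3: dist=10659.6 km, bearing=338.9°
Total: 33068.5 km

Leg 1: φ1=1.3807980, φ2=-0.4594335, Δφ=-1.8402315, Δλ=-3.3845093 rad; a=sin²(Δφ/2)+cosφ1·cosφ2·sin²(Δλ/2)=0.7998820900; c=2·atan2(√a, √(1-a))=2.214002693; dist=6371·c=14105.411 ≈ 14105.4 km; running total=14105.4 km
Leg 1 bearing: y=sinΔλ·cosφ2=0.21559216, x=cosφ1·sinφ2-sinφ1·cosφ2·cosΔλ=0.77058611; θ=atan2(y, x)=15.6304° ≈ 15.6°
Leg 2: φ1=-0.4594335, φ2=0.5510737, Δφ=1.0105072, Δλ=0.8629972 rad; a=sin²(Δφ/2)+cosφ1·cosφ2·sin²(Δλ/2)=0.3678552432; c=2·atan2(√a, √(1-a))=1.303329159; dist=6371·c=8303.510 ≈ 8303.5 km; running total=22408.9 km
Leg 2 bearing: y=sinΔλ·cosφ2=0.64731679, x=cosφ1·sinφ2-sinφ1·cosφ2·cosΔλ=0.71493498; θ=atan2(y, x)=42.1583° ≈ 42.2°
Leg 3: φ1=0.5510737, φ2=0.8292042, Δφ=0.2781304, Δλ=3.6992725 rad; a=sin²(Δφ/2)+cosφ1·cosφ2·sin²(Δλ/2)=0.5510879415; c=2·atan2(√a, √(1-a))=1.673150835; dist=6371·c=10659.644 ≈ 10659.6 km; running total=33068.5 km
Leg 3 bearing: y=sinΔλ·cosφ2=-0.35746774, x=cosφ1·sinφ2-sinφ1·cosφ2·cosΔλ=0.92831940; θ=atan2(y, x)=-21.0602° <0 so +360° → 338.9398° ≈ 338.9°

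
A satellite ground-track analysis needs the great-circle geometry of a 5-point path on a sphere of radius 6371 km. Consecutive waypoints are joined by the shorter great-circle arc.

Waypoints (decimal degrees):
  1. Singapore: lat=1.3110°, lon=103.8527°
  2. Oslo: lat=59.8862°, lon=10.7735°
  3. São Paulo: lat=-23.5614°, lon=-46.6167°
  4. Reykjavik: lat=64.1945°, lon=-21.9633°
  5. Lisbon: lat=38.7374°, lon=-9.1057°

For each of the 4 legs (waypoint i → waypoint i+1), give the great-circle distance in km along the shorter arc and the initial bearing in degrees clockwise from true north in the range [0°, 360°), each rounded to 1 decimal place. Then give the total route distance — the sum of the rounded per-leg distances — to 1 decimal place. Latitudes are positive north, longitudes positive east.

Leg 1: dist=10053.1 km, bearing=329.9°
Leg 2: dist=10632.5 km, bearing=230.9°
Leg 3: dist=9989.8 km, bearing=10.5°
Leg 4: dist=2954.4 km, bearing=157.2°
Total: 33629.8 km

Leg 1: φ1=0.0228813, φ2=1.0452114, Δφ=1.0223301, Δλ=-1.6245385 rad; a=sin²(Δφ/2)+cosφ1·cosφ2·sin²(Δλ/2)=0.5035760882; c=2·atan2(√a, √(1-a))=1.577948564; dist=6371·c=10053.110 ≈ 10053.1 km; running total=10053.1 km
Leg 1 bearing: y=sinΔλ·cosφ2=-0.50099474, x=cosφ1·sinφ2-sinφ1·cosφ2·cosΔλ=0.86542078; θ=atan2(y, x)=-30.0667° <0 so +360° → 329.9333° ≈ 329.9°
Leg 2: φ1=1.0452114, φ2=-0.4112240, Δφ=-1.4564354, Δλ=-1.0016479 rad; a=sin²(Δφ/2)+cosφ1·cosφ2·sin²(Δλ/2)=0.5489687376; c=2·atan2(√a, √(1-a))=1.668891047; dist=6371·c=10632.505 ≈ 10632.5 km; running total=20685.6 km
Leg 2 bearing: y=sinΔλ·cosφ2=-0.77213454, x=cosφ1·sinφ2-sinφ1·cosφ2·cosΔλ=-0.62786663; θ=atan2(y, x)=-129.1165° <0 so +360° → 230.8835° ≈ 230.9°
Leg 3: φ1=-0.4112240, φ2=1.1204054, Δφ=1.5316294, Δλ=0.4302830 rad; a=sin²(Δφ/2)+cosφ1·cosφ2·sin²(Δλ/2)=0.4986076043; c=2·atan2(√a, √(1-a))=1.568011532; dist=6371·c=9989.801 ≈ 9989.8 km; running total=30675.4 km
Leg 3 bearing: y=sinΔλ·cosφ2=0.18158314, x=cosφ1·sinφ2-sinφ1·cosφ2·cosΔλ=0.98337165; θ=atan2(y, x)=10.4620° ≈ 10.5°
Leg 4: φ1=1.1204054, φ2=0.6760952, Δφ=-0.4443102, Δλ=0.2244075 rad; a=sin²(Δφ/2)+cosφ1·cosφ2·sin²(Δλ/2)=0.0528033191; c=2·atan2(√a, √(1-a))=0.463723248; dist=6371·c=2954.381 ≈ 2954.4 km; running total=33629.8 km
Leg 4 bearing: y=sinΔλ·cosφ2=0.17357732, x=cosφ1·sinφ2-sinφ1·cosφ2·cosΔλ=-0.41222740; θ=atan2(y, x)=157.1654° ≈ 157.2°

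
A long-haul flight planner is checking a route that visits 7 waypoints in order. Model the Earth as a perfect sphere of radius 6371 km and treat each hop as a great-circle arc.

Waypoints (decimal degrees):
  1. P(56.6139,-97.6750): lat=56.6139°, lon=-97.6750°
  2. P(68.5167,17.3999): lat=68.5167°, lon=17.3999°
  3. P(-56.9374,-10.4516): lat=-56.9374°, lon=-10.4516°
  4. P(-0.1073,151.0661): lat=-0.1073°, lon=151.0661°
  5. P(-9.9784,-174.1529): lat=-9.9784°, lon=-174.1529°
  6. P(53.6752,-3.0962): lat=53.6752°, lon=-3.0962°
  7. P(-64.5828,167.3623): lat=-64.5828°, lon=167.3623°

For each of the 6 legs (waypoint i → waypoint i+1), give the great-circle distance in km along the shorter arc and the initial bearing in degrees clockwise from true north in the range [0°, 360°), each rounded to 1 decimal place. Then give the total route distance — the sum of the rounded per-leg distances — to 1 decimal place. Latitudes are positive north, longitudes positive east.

Leg 1: φ1=0.9880990, φ2=1.1958420, Δφ=0.2077431, Δλ=2.0084359 rad; a=sin²(Δφ/2)+cosφ1·cosφ2·sin²(Δλ/2)=0.1542188792; c=2·atan2(√a, √(1-a))=0.807146687; dist=6371·c=5142.332 ≈ 5142.3 km; running total=5142.3 km
Leg 1 bearing: y=sinΔλ·cosφ2=0.33171451, x=cosφ1·sinφ2-sinφ1·cosφ2·cosΔλ=0.64164410; θ=atan2(y, x)=27.3379° ≈ 27.3°
Leg 2: φ1=1.1958420, φ2=-0.9937451, Δφ=-2.1895871, Δλ=-0.4861004 rad; a=sin²(Δφ/2)+cosφ1·cosφ2·sin²(Δλ/2)=0.8015974840; c=2·atan2(√a, √(1-a))=2.218297155; dist=6371·c=14132.771 ≈ 14132.8 km; running total=19275.1 km
Leg 2 bearing: y=sinΔλ·cosφ2=-0.25487324, x=cosφ1·sinφ2-sinφ1·cosφ2·cosΔλ=-0.75577474; θ=atan2(y, x)=-161.3641° <0 so +360° → 198.6359° ≈ 198.6°
Leg 3: φ1=-0.9937451, φ2=-0.0018727, Δφ=0.9918724, Δλ=2.8190157 rad; a=sin²(Δφ/2)+cosφ1·cosφ2·sin²(Δλ/2)=0.7579228912; c=2·atan2(√a, √(1-a))=2.112790960; dist=6371·c=13460.591 ≈ 13460.6 km; running total=32735.7 km
Leg 3 bearing: y=sinΔλ·cosφ2=0.31701113, x=cosφ1·sinφ2-sinφ1·cosφ2·cosΔλ=-0.79586875; θ=atan2(y, x)=158.2816° ≈ 158.3°
Leg 4: φ1=-0.0018727, φ2=-0.1741559, Δφ=-0.1722832, Δλ=-5.6761423 rad; a=sin²(Δφ/2)+cosφ1·cosφ2·sin²(Δλ/2)=0.0953813811; c=2·atan2(√a, √(1-a))=0.627943734; dist=6371·c=4000.630 ≈ 4000.6 km; running total=36736.3 km
Leg 4 bearing: y=sinΔλ·cosφ2=0.56181225, x=cosφ1·sinφ2-sinφ1·cosφ2·cosΔλ=-0.17176171; θ=atan2(y, x)=106.9999° ≈ 107.0°
Leg 5: φ1=-0.1741559, φ2=0.9368090, Δφ=1.1109649, Δλ=2.9855026 rad; a=sin²(Δφ/2)+cosφ1·cosφ2·sin²(Δλ/2)=0.8579565623; c=2·atan2(√a, √(1-a))=2.368727405; dist=6371·c=15091.162 ≈ 15091.2 km; running total=51827.5 km
Leg 5 bearing: y=sinΔλ·cosφ2=0.09208680, x=cosφ1·sinφ2-sinφ1·cosφ2·cosΔλ=0.69208989; θ=atan2(y, x)=7.5790° ≈ 7.6°
Leg 6: φ1=0.9368090, φ2=-1.1271825, Δφ=-2.0639915, Δλ=2.9750621 rad; a=sin²(Δφ/2)+cosφ1·cosφ2·sin²(Δλ/2)=0.9892081689; c=2·atan2(√a, √(1-a))=2.933449652; dist=6371·c=18689.008 ≈ 18689.0 km; running total=70516.5 km
Leg 6 bearing: y=sinΔλ·cosφ2=0.07114607, x=cosφ1·sinφ2-sinφ1·cosφ2·cosΔλ=-0.19400955; θ=atan2(y, x)=159.8613° ≈ 159.9°

Leg 1: dist=5142.3 km, bearing=27.3°
Leg 2: dist=14132.8 km, bearing=198.6°
Leg 3: dist=13460.6 km, bearing=158.3°
Leg 4: dist=4000.6 km, bearing=107.0°
Leg 5: dist=15091.2 km, bearing=7.6°
Leg 6: dist=18689.0 km, bearing=159.9°
Total: 70516.5 km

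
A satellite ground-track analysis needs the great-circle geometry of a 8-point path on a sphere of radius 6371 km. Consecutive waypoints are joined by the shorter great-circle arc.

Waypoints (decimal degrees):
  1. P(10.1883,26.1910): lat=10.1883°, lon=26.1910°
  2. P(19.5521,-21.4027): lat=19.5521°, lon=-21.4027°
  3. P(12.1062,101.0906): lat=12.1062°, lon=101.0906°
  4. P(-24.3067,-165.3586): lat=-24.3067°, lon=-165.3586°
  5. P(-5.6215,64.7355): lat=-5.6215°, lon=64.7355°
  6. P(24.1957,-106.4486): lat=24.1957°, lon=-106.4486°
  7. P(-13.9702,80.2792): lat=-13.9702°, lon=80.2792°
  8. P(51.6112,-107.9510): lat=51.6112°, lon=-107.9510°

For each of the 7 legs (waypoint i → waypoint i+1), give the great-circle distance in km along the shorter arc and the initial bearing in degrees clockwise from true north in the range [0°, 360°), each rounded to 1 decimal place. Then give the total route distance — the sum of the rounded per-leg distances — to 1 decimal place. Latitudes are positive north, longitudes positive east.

Leg 1: φ1=0.1778194, φ2=0.3412485, Δφ=0.1634291, Δλ=-0.8306668 rad; a=sin²(Δφ/2)+cosφ1·cosφ2·sin²(Δλ/2)=0.1576635443; c=2·atan2(√a, √(1-a))=0.816641496; dist=6371·c=5202.823 ≈ 5202.8 km; running total=5202.8 km
Leg 1 bearing: y=sinΔλ·cosφ2=-0.69580434, x=cosφ1·sinφ2-sinφ1·cosφ2·cosΔλ=0.21697772; θ=atan2(y, x)=-72.6806° <0 so +360° → 287.3194° ≈ 287.3°
Leg 2: φ1=0.3412485, φ2=0.2112930, Δφ=-0.1299555, Δλ=2.1379114 rad; a=sin²(Δφ/2)+cosφ1·cosφ2·sin²(Δλ/2)=0.7123896673; c=2·atan2(√a, √(1-a))=2.009514449; dist=6371·c=12802.617 ≈ 12802.6 km; running total=18005.4 km
Leg 2 bearing: y=sinΔλ·cosφ2=0.82469631, x=cosφ1·sinφ2-sinφ1·cosφ2·cosΔλ=0.37341467; θ=atan2(y, x)=65.6394° ≈ 65.6°
Leg 3: φ1=0.2112930, φ2=-0.4242319, Δφ=-0.6355250, Δλ=-4.6504158 rad; a=sin²(Δφ/2)+cosφ1·cosφ2·sin²(Δλ/2)=0.5707575368; c=2·atan2(√a, √(1-a))=1.712788051; dist=6371·c=10912.173 ≈ 10912.2 km; running total=28917.6 km
Leg 3 bearing: y=sinΔλ·cosφ2=0.90960560, x=cosφ1·sinφ2-sinφ1·cosφ2·cosΔλ=-0.39062915; θ=atan2(y, x)=113.2411° ≈ 113.2°
Leg 4: φ1=-0.4242319, φ2=-0.0981137, Δφ=0.3261183, Δλ=4.0158996 rad; a=sin²(Δφ/2)+cosφ1·cosφ2·sin²(Δλ/2)=0.7707638669; c=2·atan2(√a, √(1-a))=2.143049628; dist=6371·c=13653.369 ≈ 13653.4 km; running total=42571.0 km
Leg 4 bearing: y=sinΔλ·cosφ2=-0.76340989, x=cosφ1·sinφ2-sinφ1·cosφ2·cosΔλ=-0.35206966; θ=atan2(y, x)=-114.7582° <0 so +360° → 245.2418° ≈ 245.2°
Leg 5: φ1=-0.0981137, φ2=0.4222946, Δφ=0.5204083, Δλ=-2.9877262 rad; a=sin²(Δφ/2)+cosφ1·cosφ2·sin²(Δλ/2)=0.9685937569; c=2·atan2(√a, √(1-a))=2.785274548; dist=6371·c=17744.984 ≈ 17745.0 km; running total=60316.0 km
Leg 5 bearing: y=sinΔλ·cosφ2=-0.13979631, x=cosφ1·sinφ2-sinφ1·cosφ2·cosΔλ=0.31958810; θ=atan2(y, x)=-23.6258° <0 so +360° → 336.3742° ≈ 336.4°
Leg 6: φ1=0.4222946, φ2=-0.2438260, Δφ=-0.6661206, Δλ=3.2590149 rad; a=sin²(Δφ/2)+cosφ1·cosφ2·sin²(Δλ/2)=0.9890106721; c=2·atan2(√a, √(1-a))=2.931546748; dist=6371·c=18676.884 ≈ 18676.9 km; running total=78992.9 km
Leg 6 bearing: y=sinΔλ·cosφ2=-0.11368740, x=cosφ1·sinφ2-sinφ1·cosφ2·cosΔλ=0.17478394; θ=atan2(y, x)=-33.0418° <0 so +360° → 326.9582° ≈ 327.0°
Leg 7: φ1=-0.2438260, φ2=0.9007854, Δφ=1.1446114, Δλ=-3.2852367 rad; a=sin²(Δφ/2)+cosφ1·cosφ2·sin²(Δλ/2)=0.8928231645; c=2·atan2(√a, √(1-a))=2.474536459; dist=6371·c=15765.272 ≈ 15765.3 km; running total=94758.2 km
Leg 7 bearing: y=sinΔλ·cosφ2=0.08889575, x=cosφ1·sinφ2-sinφ1·cosφ2·cosΔλ=0.61225598; θ=atan2(y, x)=8.2613° ≈ 8.3°

Leg 1: dist=5202.8 km, bearing=287.3°
Leg 2: dist=12802.6 km, bearing=65.6°
Leg 3: dist=10912.2 km, bearing=113.2°
Leg 4: dist=13653.4 km, bearing=245.2°
Leg 5: dist=17745.0 km, bearing=336.4°
Leg 6: dist=18676.9 km, bearing=327.0°
Leg 7: dist=15765.3 km, bearing=8.3°
Total: 94758.2 km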